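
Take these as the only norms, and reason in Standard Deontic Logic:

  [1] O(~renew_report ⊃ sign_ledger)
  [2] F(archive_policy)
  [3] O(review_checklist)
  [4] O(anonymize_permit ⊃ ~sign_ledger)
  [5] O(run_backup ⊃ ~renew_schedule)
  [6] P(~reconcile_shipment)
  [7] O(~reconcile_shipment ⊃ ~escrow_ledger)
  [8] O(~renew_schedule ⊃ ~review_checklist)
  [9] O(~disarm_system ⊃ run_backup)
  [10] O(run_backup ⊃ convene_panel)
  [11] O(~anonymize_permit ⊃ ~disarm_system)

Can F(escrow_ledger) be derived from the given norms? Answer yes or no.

Premise 7 is O(~reconcile_shipment ⊃ ~escrow_ledger), but O(~reconcile_shipment) is not derivable from the premises (the permission P(~reconcile_shipment) asserts only ~O(reconcile_shipment), not O(~reconcile_shipment)), so it does not yield O(~escrow_ledger).
No other premise forces O(~escrow_ledger). An ideal world satisfying every premise can still have escrow_ledger true, so F(escrow_ledger) is not derivable.

No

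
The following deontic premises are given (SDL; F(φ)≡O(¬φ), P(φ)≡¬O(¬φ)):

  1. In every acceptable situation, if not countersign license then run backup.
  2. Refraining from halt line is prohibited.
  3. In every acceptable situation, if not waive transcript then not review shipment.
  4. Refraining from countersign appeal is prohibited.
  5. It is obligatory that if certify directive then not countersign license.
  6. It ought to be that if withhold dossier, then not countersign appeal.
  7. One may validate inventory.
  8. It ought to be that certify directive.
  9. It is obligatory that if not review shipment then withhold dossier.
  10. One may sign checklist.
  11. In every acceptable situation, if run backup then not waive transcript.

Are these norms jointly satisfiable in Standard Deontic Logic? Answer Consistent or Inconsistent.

Inconsistent

Premise 4 is F(¬countersign_appeal), i.e. O(countersign_appeal).
The contrapositive of premise 6 (O(withhold_dossier → ¬countersign_appeal)) is O(countersign_appeal → ¬withhold_dossier), and O(countersign_appeal) is already established, so O(¬withhold_dossier).
Premise 9, O(¬review_shipment → withhold_dossier), contraposes to O(¬withhold_dossier → review_shipment); with O(¬withhold_dossier) we get O(review_shipment).
Premise 3, O(¬waive_transcript → ¬review_shipment), contraposes to O(review_shipment → waive_transcript); with O(review_shipment) we get O(waive_transcript).
Premise 11 is O(run_backup → ¬waive_transcript); contrapositively O(waive_transcript → ¬run_backup). Since O(waive_transcript) holds, K gives O(¬run_backup).
Premise 1, O(¬countersign_license → run_backup), contraposes to O(¬run_backup → countersign_license); with O(¬run_backup) we get O(countersign_license).
Premise 5 is O(certify_directive → ¬countersign_license); contrapositively O(countersign_license → ¬certify_directive). Since O(countersign_license) holds, K gives O(¬certify_directive).
But premise 8 directly asserts O(certify_directive).
We now have both O(¬certify_directive) and O(certify_directive) — certify_directive is simultaneously obligatory and forbidden, violating the D-axiom.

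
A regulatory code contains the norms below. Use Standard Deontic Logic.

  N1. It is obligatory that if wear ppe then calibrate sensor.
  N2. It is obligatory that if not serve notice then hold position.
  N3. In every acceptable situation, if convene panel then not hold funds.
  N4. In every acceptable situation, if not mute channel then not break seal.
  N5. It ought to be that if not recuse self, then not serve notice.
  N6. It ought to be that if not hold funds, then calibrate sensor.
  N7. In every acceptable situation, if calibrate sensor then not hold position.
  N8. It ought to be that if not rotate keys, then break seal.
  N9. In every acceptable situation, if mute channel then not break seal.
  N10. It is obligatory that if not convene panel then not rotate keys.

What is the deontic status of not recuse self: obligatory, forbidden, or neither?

Premises 4 and 9 are O(¬mute_channel → ¬break_seal) and O(mute_channel → ¬break_seal); every ideal world satisfies ¬mute_channel or mute_channel, so in either case ¬break_seal holds — hence O(¬break_seal).
The contrapositive of premise 8 (O(¬rotate_keys → break_seal)) is O(¬break_seal → rotate_keys), and O(¬break_seal) is already established, so O(rotate_keys).
Premise 10 is O(¬convene_panel → ¬rotate_keys); contrapositively O(rotate_keys → convene_panel). Since O(rotate_keys) holds, K gives O(convene_panel).
Premise 3 is O(convene_panel → ¬hold_funds); since O(convene_panel), deontic closure gives O(¬hold_funds).
Premise 6 is O(¬hold_funds → calibrate_sensor); since O(¬hold_funds), deontic closure gives O(calibrate_sensor).
From O(calibrate_sensor) and premise 7, O(calibrate_sensor → ¬hold_position), we obtain O(¬hold_position).
The contrapositive of premise 2 (O(¬serve_notice → hold_position)) is O(¬hold_position → serve_notice), and O(¬hold_position) is already established, so O(serve_notice).
Premise 5 is O(¬recuse_self → ¬serve_notice); contrapositively O(serve_notice → recuse_self). Since O(serve_notice) holds, K gives O(recuse_self).
Premise 1 does not contribute to this derivation.
Thus O(recuse_self), which is F(¬recuse_self): ¬recuse_self is forbidden.

Forbidden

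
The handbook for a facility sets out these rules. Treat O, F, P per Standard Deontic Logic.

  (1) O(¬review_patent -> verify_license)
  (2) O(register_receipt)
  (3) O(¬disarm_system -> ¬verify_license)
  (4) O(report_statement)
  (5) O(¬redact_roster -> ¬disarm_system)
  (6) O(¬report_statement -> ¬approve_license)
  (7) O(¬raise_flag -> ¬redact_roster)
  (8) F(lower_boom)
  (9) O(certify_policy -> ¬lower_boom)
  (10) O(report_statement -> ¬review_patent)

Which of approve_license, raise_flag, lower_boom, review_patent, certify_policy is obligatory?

From premise 4 we have O(report_statement).
From O(report_statement) and premise 10, O(report_statement -> ¬review_patent), we obtain O(¬review_patent).
Premise 1 is O(¬review_patent -> verify_license); since O(¬review_patent), deontic closure gives O(verify_license).
The contrapositive of premise 3 (O(¬disarm_system -> ¬verify_license)) is O(verify_license -> disarm_system), and O(verify_license) is already established, so O(disarm_system).
The contrapositive of premise 5 (O(¬redact_roster -> ¬disarm_system)) is O(disarm_system -> redact_roster), and O(disarm_system) is already established, so O(redact_roster).
The contrapositive of premise 7 (O(¬raise_flag -> ¬redact_roster)) is O(redact_roster -> raise_flag), and O(redact_roster) is already established, so O(raise_flag).
So O(raise_flag) holds — raise_flag is obligatory. None of the other listed options is made obligatory by any chain of premises.

raise_flag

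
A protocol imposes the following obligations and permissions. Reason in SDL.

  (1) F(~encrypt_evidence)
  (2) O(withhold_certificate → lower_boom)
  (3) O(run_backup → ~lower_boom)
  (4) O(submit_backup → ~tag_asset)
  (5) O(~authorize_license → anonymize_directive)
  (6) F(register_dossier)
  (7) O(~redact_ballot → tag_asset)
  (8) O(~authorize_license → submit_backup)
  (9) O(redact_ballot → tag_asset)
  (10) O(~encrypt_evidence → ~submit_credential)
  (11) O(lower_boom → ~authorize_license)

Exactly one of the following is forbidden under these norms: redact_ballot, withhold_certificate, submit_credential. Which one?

withhold_certificate

By case analysis on redact_ballot: premise 9 gives O(redact_ballot → tag_asset) and premise 7 gives O(~redact_ballot → tag_asset), so O(tag_asset) either way.
Premise 4, O(submit_backup → ~tag_asset), contraposes to O(tag_asset → ~submit_backup); with O(tag_asset) we get O(~submit_backup).
Premise 8 is O(~authorize_license → submit_backup); contrapositively O(~submit_backup → authorize_license). Since O(~submit_backup) holds, K gives O(authorize_license).
The contrapositive of premise 11 (O(lower_boom → ~authorize_license)) is O(authorize_license → ~lower_boom), and O(authorize_license) is already established, so O(~lower_boom).
Premise 2, O(withhold_certificate → lower_boom), contraposes to O(~lower_boom → ~withhold_certificate); with O(~lower_boom) we get O(~withhold_certificate).
So O(~withhold_certificate) holds, i.e. withhold_certificate is forbidden. None of the other listed options is forbidden under the premises.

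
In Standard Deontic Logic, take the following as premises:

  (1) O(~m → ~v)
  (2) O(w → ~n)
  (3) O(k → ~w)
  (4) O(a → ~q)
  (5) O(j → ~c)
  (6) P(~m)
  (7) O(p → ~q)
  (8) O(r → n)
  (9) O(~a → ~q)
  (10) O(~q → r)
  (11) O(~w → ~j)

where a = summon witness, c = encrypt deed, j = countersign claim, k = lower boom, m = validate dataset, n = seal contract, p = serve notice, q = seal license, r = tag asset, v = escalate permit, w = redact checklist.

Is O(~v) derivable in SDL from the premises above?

No

Premise 1 is O(~m → ~v), but O(~m) is not derivable from the premises (the permission P(~m) asserts only ~O(m), not O(~m)), so it does not yield O(~v).
No other premise forces O(~v). An ideal world satisfying every premise can still have ~v false, so O(~v) is not derivable.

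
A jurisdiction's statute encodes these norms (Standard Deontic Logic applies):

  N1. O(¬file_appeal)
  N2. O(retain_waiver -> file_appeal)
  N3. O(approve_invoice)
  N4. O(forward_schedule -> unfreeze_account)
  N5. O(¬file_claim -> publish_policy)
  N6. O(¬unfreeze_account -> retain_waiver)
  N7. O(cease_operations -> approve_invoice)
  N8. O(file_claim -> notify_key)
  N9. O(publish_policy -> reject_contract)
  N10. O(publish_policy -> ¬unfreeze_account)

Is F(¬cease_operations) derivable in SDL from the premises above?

Premise 7 is O(cease_operations -> approve_invoice); even if O(approve_invoice) held, inferring O(cease_operations) would be affirming the consequent — invalid.
No other premise forces O(cease_operations). An ideal world satisfying every premise can still have ¬cease_operations true, so F(¬cease_operations) is not derivable.

No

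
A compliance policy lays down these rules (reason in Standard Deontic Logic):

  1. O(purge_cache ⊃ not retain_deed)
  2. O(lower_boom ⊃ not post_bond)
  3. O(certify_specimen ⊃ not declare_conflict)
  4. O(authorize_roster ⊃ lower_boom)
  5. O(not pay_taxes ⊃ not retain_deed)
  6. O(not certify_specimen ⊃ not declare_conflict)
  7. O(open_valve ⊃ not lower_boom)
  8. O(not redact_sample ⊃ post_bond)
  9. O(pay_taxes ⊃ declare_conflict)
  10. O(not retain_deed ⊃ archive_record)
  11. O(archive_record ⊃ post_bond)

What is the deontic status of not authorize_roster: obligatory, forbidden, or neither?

Obligatory

Premises 3 and 6 are O(certify_specimen ⊃ not declare_conflict) and O(not certify_specimen ⊃ not declare_conflict); every ideal world satisfies certify_specimen or not certify_specimen, so in either case not declare_conflict holds — hence O(not declare_conflict).
Premise 9 is O(pay_taxes ⊃ declare_conflict); contrapositively O(not declare_conflict ⊃ not pay_taxes). Since O(not declare_conflict) holds, K gives O(not pay_taxes).
Premise 5 is O(not pay_taxes ⊃ not retain_deed); since O(not pay_taxes), deontic closure gives O(not retain_deed).
With premise 10, O(not retain_deed ⊃ archive_record), the K-axiom yields O(archive_record).
From O(archive_record) and premise 11, O(archive_record ⊃ post_bond), we obtain O(post_bond).
Premise 2 is O(lower_boom ⊃ not post_bond); contrapositively O(post_bond ⊃ not lower_boom). Since O(post_bond) holds, K gives O(not lower_boom).
Premise 4, O(authorize_roster ⊃ lower_boom), contraposes to O(not lower_boom ⊃ not authorize_roster); with O(not lower_boom) we get O(not authorize_roster).
Premises 1, 7, 8 do not contribute to this derivation.
Hence not authorize_roster is obligatory.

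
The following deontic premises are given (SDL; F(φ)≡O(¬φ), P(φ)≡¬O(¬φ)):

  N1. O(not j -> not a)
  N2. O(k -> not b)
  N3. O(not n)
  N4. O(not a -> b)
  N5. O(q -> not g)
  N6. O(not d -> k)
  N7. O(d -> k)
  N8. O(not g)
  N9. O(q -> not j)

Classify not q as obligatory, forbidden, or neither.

Obligatory

Premises 7 and 6 are O(d -> k) and O(not d -> k); every ideal world satisfies d or not d, so in either case k holds — hence O(k).
Premise 2 is O(k -> not b); since O(k), deontic closure gives O(not b).
Premise 4 is O(not a -> b); contrapositively O(not b -> a). Since O(not b) holds, K gives O(a).
The contrapositive of premise 1 (O(not j -> not a)) is O(a -> j), and O(a) is already established, so O(j).
Premise 9 is O(q -> not j); contrapositively O(j -> not q). Since O(j) holds, K gives O(not q).
Premises 3, 5, 8 do not contribute to this derivation.
Hence not q is obligatory.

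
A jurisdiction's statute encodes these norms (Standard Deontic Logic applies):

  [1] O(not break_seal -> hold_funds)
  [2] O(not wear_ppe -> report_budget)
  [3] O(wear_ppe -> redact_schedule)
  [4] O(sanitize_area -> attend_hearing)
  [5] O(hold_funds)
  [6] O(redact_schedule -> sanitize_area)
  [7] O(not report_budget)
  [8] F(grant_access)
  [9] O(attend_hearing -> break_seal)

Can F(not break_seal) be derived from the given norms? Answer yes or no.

Yes

Premise 7 gives O(not report_budget).
Premise 2, O(not wear_ppe -> report_budget), contraposes to O(not report_budget -> wear_ppe); with O(not report_budget) we get O(wear_ppe).
From O(wear_ppe) and premise 3, O(wear_ppe -> redact_schedule), we obtain O(redact_schedule).
Applying K to premise 6 (O(redact_schedule -> sanitize_area)) and O(redact_schedule) yields O(sanitize_area).
From O(sanitize_area) and premise 4, O(sanitize_area -> attend_hearing), we obtain O(attend_hearing).
From O(attend_hearing) and premise 9, O(attend_hearing -> break_seal), we obtain O(break_seal).
Premises 1, 5, 8 do not contribute to this derivation.
So O(break_seal) holds, i.e. F(not break_seal). The claim follows.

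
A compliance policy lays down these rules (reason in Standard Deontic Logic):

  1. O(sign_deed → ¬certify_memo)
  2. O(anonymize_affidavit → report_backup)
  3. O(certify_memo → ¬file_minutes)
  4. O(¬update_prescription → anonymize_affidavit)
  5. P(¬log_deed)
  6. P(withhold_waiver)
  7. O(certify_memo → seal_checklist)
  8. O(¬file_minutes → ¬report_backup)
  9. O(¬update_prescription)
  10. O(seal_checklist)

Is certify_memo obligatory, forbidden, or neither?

Forbidden

From premise 9 we have O(¬update_prescription).
From O(¬update_prescription) and premise 4, O(¬update_prescription → anonymize_affidavit), we obtain O(anonymize_affidavit).
Applying K to premise 2 (O(anonymize_affidavit → report_backup)) and O(anonymize_affidavit) yields O(report_backup).
The contrapositive of premise 8 (O(¬file_minutes → ¬report_backup)) is O(report_backup → file_minutes), and O(report_backup) is already established, so O(file_minutes).
The contrapositive of premise 3 (O(certify_memo → ¬file_minutes)) is O(file_minutes → ¬certify_memo), and O(file_minutes) is already established, so O(¬certify_memo).
Premises 1, 5, 6, 7, 10 do not contribute to this derivation.
Thus O(¬certify_memo), which is F(certify_memo): certify_memo is forbidden.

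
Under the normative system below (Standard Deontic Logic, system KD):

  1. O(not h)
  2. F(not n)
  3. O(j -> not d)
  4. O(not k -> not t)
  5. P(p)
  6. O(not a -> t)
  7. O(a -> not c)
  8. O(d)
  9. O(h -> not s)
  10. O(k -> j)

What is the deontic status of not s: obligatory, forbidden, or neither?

Premise 9 is O(h -> not s), but O(h) is not derivable from the premises, so it does not yield O(not s).
No premise or chain of K-axiom applications forces O(not s), and none forces O(s). So not s is neither obligatory nor forbidden under these norms.

Neither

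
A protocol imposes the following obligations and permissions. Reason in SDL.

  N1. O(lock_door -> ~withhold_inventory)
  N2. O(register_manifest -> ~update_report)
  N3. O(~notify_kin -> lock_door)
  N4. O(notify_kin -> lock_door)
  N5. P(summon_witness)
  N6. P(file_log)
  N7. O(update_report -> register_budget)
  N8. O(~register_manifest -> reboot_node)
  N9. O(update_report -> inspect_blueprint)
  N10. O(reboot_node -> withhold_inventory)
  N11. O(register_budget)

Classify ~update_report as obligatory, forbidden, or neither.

Premises 3 and 4 cover both cases: O(~notify_kin -> lock_door) and O(notify_kin -> lock_door). Since ~notify_kin ∨ notify_kin is a tautology, O(lock_door) follows.
Applying K to premise 1 (O(lock_door -> ~withhold_inventory)) and O(lock_door) yields O(~withhold_inventory).
Premise 10 is O(reboot_node -> withhold_inventory); contrapositively O(~withhold_inventory -> ~reboot_node). Since O(~withhold_inventory) holds, K gives O(~reboot_node).
Premise 8, O(~register_manifest -> reboot_node), contraposes to O(~reboot_node -> register_manifest); with O(~reboot_node) we get O(register_manifest).
From O(register_manifest) and premise 2, O(register_manifest -> ~update_report), we obtain O(~update_report).
Premises 5, 6, 7, 9, 11 do not contribute to this derivation.
Hence ~update_report is obligatory.

Obligatory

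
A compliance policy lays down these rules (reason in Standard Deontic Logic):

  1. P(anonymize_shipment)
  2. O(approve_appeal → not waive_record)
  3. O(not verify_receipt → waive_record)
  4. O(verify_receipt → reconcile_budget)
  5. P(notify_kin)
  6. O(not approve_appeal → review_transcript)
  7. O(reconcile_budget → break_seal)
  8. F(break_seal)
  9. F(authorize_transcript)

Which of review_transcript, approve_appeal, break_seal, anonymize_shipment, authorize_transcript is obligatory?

F(break_seal) at premise 8 means O(not break_seal).
Premise 7 is O(reconcile_budget → break_seal); contrapositively O(not break_seal → not reconcile_budget). Since O(not break_seal) holds, K gives O(not reconcile_budget).
The contrapositive of premise 4 (O(verify_receipt → reconcile_budget)) is O(not reconcile_budget → not verify_receipt), and O(not reconcile_budget) is already established, so O(not verify_receipt).
Applying K to premise 3 (O(not verify_receipt → waive_record)) and O(not verify_receipt) yields O(waive_record).
The contrapositive of premise 2 (O(approve_appeal → not waive_record)) is O(waive_record → not approve_appeal), and O(waive_record) is already established, so O(not approve_appeal).
From O(not approve_appeal) and premise 6, O(not approve_appeal → review_transcript), we obtain O(review_transcript).
So O(review_transcript) holds — review_transcript is obligatory. None of the other listed options is made obligatory by any chain of premises.

review_transcript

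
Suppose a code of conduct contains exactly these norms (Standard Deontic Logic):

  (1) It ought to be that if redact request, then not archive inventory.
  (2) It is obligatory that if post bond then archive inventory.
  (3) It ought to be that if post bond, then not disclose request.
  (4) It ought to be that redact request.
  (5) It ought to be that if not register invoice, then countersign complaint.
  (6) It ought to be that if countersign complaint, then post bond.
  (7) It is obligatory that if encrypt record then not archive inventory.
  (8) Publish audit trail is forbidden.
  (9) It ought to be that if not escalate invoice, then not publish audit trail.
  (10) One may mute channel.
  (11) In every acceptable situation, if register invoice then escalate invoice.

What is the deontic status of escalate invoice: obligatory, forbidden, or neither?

Premise 4 gives O(redact_request).
Premise 1 is O(redact_request → ¬archive_inventory); since O(redact_request), deontic closure gives O(¬archive_inventory).
Premise 2, O(post_bond → archive_inventory), contraposes to O(¬archive_inventory → ¬post_bond); with O(¬archive_inventory) we get O(¬post_bond).
Premise 6 is O(countersign_complaint → post_bond); contrapositively O(¬post_bond → ¬countersign_complaint). Since O(¬post_bond) holds, K gives O(¬countersign_complaint).
Premise 5, O(¬register_invoice → countersign_complaint), contraposes to O(¬countersign_complaint → register_invoice); with O(¬countersign_complaint) we get O(register_invoice).
With premise 11, O(register_invoice → escalate_invoice), the K-axiom yields O(escalate_invoice).
Premises 3, 7, 8, 9, 10 do not contribute to this derivation.
Hence escalate_invoice is obligatory.

Obligatory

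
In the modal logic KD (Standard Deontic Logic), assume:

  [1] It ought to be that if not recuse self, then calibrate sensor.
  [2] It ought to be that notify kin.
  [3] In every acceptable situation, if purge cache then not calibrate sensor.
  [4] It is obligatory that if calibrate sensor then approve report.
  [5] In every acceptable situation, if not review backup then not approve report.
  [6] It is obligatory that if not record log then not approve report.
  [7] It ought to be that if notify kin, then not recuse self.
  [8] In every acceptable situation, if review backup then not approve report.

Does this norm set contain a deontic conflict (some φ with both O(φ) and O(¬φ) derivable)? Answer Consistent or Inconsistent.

Inconsistent

Premises 5 and 8 are O(¬review_backup → ¬approve_report) and O(review_backup → ¬approve_report); every ideal world satisfies ¬review_backup or review_backup, so in either case ¬approve_report holds — hence O(¬approve_report).
Premise 4, O(calibrate_sensor → approve_report), contraposes to O(¬approve_report → ¬calibrate_sensor); with O(¬approve_report) we get O(¬calibrate_sensor).
The contrapositive of premise 1 (O(¬recuse_self → calibrate_sensor)) is O(¬calibrate_sensor → recuse_self), and O(¬calibrate_sensor) is already established, so O(recuse_self).
Premise 7 is O(notify_kin → ¬recuse_self); contrapositively O(recuse_self → ¬notify_kin). Since O(recuse_self) holds, K gives O(¬notify_kin).
However, premise 2 gives O(notify_kin).
We now have both O(¬notify_kin) and O(notify_kin) — notify_kin is simultaneously obligatory and forbidden, violating the D-axiom.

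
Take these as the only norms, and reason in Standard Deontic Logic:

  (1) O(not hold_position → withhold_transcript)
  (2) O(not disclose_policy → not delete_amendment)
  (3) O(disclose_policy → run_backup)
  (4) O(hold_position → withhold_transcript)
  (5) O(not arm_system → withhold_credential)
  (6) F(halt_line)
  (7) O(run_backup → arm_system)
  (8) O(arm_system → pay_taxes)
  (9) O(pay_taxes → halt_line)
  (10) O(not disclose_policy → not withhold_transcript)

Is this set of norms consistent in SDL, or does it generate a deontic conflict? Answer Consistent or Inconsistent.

Inconsistent

Premises 4 and 1 are O(hold_position → withhold_transcript) and O(not hold_position → withhold_transcript); every ideal world satisfies hold_position or not hold_position, so in either case withhold_transcript holds — hence O(withhold_transcript).
Premise 10 is O(not disclose_policy → not withhold_transcript); contrapositively O(withhold_transcript → disclose_policy). Since O(withhold_transcript) holds, K gives O(disclose_policy).
From O(disclose_policy) and premise 3, O(disclose_policy → run_backup), we obtain O(run_backup).
With premise 7, O(run_backup → arm_system), the K-axiom yields O(arm_system).
With premise 8, O(arm_system → pay_taxes), the K-axiom yields O(pay_taxes).
Premise 9 is O(pay_taxes → halt_line); since O(pay_taxes), deontic closure gives O(halt_line).
But premise 6, F(halt_line), means O(not halt_line).
We now have both O(halt_line) and O(not halt_line) — halt_line is simultaneously obligatory and forbidden, violating the D-axiom.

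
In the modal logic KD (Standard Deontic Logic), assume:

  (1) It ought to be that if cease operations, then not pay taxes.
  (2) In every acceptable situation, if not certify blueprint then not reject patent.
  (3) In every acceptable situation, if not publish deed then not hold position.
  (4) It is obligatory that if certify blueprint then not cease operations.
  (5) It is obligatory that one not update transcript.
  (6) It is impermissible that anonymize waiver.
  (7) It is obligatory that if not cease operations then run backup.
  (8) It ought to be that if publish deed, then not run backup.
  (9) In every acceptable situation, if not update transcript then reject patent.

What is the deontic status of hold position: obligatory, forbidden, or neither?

From premise 5 we have O(¬update_transcript).
From O(¬update_transcript) and premise 9, O(¬update_transcript → reject_patent), we obtain O(reject_patent).
Premise 2 is O(¬certify_blueprint → ¬reject_patent); contrapositively O(reject_patent → certify_blueprint). Since O(reject_patent) holds, K gives O(certify_blueprint).
With premise 4, O(certify_blueprint → ¬cease_operations), the K-axiom yields O(¬cease_operations).
With premise 7, O(¬cease_operations → run_backup), the K-axiom yields O(run_backup).
The contrapositive of premise 8 (O(publish_deed → ¬run_backup)) is O(run_backup → ¬publish_deed), and O(run_backup) is already established, so O(¬publish_deed).
Premise 3 is O(¬publish_deed → ¬hold_position); since O(¬publish_deed), deontic closure gives O(¬hold_position).
Premises 1, 6 do not contribute to this derivation.
Thus O(¬hold_position), which is F(hold_position): hold_position is forbidden.

Forbidden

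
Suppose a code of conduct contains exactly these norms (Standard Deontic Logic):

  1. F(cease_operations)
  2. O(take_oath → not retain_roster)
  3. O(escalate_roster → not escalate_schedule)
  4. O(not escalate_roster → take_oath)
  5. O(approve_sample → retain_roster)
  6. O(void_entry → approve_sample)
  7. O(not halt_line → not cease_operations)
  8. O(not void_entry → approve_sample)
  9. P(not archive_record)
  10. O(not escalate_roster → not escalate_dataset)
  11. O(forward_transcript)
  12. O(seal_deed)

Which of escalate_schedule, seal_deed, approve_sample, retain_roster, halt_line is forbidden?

Premises 6 and 8 cover both cases: O(void_entry → approve_sample) and O(not void_entry → approve_sample). Since void_entry ∨ not void_entry is a tautology, O(approve_sample) follows.
Premise 5 is O(approve_sample → retain_roster); since O(approve_sample), deontic closure gives O(retain_roster).
The contrapositive of premise 2 (O(take_oath → not retain_roster)) is O(retain_roster → not take_oath), and O(retain_roster) is already established, so O(not take_oath).
Premise 4, O(not escalate_roster → take_oath), contraposes to O(not take_oath → escalate_roster); with O(not take_oath) we get O(escalate_roster).
With premise 3, O(escalate_roster → not escalate_schedule), the K-axiom yields O(not escalate_schedule).
So O(not escalate_schedule) holds, i.e. escalate_schedule is forbidden. None of the other listed options is forbidden under the premises.

escalate_schedule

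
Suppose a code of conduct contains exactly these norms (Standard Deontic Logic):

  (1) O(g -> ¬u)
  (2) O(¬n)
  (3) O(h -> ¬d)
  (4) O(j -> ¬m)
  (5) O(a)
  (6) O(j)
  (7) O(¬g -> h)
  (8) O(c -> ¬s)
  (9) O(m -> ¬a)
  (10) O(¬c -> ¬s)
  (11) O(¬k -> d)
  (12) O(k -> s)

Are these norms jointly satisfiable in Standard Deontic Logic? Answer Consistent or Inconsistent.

Premise 9 is O(m -> ¬a), but O(m) is not derivable from the premises, so it does not yield O(¬a).
So O(¬a) is not derivable, and the apparent clash with O(a) does not arise.
A world satisfying every obligation exists (e.g. a=true, c=false, d=true, g=true, h=false, j=true, k=false, m=false, n=false, s=false, u=false); no atom is both obligatory and forbidden, so the set is consistent.

Consistent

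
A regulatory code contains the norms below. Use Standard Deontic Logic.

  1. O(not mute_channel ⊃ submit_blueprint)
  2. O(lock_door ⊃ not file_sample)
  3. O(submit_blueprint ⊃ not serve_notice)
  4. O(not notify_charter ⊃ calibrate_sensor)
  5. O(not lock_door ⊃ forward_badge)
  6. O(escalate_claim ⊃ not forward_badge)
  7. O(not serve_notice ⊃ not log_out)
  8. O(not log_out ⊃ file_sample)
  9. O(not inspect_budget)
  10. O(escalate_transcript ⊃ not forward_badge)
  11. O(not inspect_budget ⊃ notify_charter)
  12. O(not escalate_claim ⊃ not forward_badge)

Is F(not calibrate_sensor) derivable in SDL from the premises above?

Premise 4 is O(not notify_charter ⊃ calibrate_sensor), but O(not notify_charter) is not derivable from the premises, so it does not yield O(calibrate_sensor).
No other premise forces O(calibrate_sensor). An ideal world satisfying every premise can still have not calibrate_sensor true, so F(not calibrate_sensor) is not derivable.

No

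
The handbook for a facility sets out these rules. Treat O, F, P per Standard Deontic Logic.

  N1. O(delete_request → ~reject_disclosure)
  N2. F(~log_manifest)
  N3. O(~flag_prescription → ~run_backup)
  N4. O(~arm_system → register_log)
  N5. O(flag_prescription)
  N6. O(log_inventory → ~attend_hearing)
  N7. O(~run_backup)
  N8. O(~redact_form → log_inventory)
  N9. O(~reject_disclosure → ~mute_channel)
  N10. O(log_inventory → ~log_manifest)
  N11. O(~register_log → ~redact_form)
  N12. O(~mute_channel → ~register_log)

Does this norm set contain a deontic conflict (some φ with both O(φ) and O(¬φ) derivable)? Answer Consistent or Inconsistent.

Consistent

Premise 3 is O(~flag_prescription → ~run_backup); even if O(~run_backup) held, inferring O(~flag_prescription) would be affirming the consequent — invalid.
So O(~flag_prescription) is not derivable, and the apparent clash with O(flag_prescription) does not arise.
A world satisfying every obligation exists (e.g. arm_system=false, attend_hearing=false, delete_request=false, flag_prescription=true, log_inventory=false, log_manifest=true, mute_channel=true, redact_form=true, register_log=true, reject_disclosure=true, run_backup=false); no atom is both obligatory and forbidden, so the set is consistent.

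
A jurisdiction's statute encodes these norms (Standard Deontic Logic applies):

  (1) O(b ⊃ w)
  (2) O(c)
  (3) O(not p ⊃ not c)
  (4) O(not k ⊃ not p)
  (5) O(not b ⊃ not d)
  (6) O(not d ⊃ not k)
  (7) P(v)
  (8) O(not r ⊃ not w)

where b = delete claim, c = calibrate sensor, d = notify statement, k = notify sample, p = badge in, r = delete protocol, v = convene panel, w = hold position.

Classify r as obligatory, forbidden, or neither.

Premise 2 states O(c) outright.
Premise 3 is O(not p ⊃ not c); contrapositively O(c ⊃ p). Since O(c) holds, K gives O(p).
Premise 4, O(not k ⊃ not p), contraposes to O(p ⊃ k); with O(p) we get O(k).
Premise 6 is O(not d ⊃ not k); contrapositively O(k ⊃ d). Since O(k) holds, K gives O(d).
Premise 5, O(not b ⊃ not d), contraposes to O(d ⊃ b); with O(d) we get O(b).
From O(b) and premise 1, O(b ⊃ w), we obtain O(w).
The contrapositive of premise 8 (O(not r ⊃ not w)) is O(w ⊃ r), and O(w) is already established, so O(r).
Premise 7 does not contribute to this derivation.
Hence r is obligatory.

Obligatory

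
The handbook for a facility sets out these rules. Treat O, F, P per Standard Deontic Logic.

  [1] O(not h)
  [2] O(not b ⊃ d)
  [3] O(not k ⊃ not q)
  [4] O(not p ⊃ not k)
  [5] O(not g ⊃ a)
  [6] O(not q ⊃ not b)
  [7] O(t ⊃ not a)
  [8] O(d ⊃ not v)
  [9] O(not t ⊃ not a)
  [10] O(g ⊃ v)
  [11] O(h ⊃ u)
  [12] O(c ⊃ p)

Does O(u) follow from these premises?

Premise 11 is O(h ⊃ u), but O(h) is not derivable from the premises, so it does not yield O(u).
No other premise forces O(u). An ideal world satisfying every premise can still have u false, so O(u) is not derivable.

No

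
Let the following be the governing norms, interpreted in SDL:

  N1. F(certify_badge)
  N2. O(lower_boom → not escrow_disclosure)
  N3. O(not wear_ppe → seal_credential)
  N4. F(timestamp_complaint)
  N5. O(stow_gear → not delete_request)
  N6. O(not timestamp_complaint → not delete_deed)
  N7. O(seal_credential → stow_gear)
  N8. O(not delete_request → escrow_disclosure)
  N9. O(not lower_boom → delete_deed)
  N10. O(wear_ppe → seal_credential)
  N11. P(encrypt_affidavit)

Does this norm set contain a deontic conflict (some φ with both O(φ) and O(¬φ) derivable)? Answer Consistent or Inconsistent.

Premises 3 and 10 cover both cases: O(not wear_ppe → seal_credential) and O(wear_ppe → seal_credential). Since not wear_ppe ∨ wear_ppe is a tautology, O(seal_credential) follows.
With premise 7, O(seal_credential → stow_gear), the K-axiom yields O(stow_gear).
From O(stow_gear) and premise 5, O(stow_gear → not delete_request), we obtain O(not delete_request).
Premise 8 is O(not delete_request → escrow_disclosure); since O(not delete_request), deontic closure gives O(escrow_disclosure).
The contrapositive of premise 2 (O(lower_boom → not escrow_disclosure)) is O(escrow_disclosure → not lower_boom), and O(escrow_disclosure) is already established, so O(not lower_boom).
Premise 9 is O(not lower_boom → delete_deed); since O(not lower_boom), deontic closure gives O(delete_deed).
The contrapositive of premise 6 (O(not timestamp_complaint → not delete_deed)) is O(delete_deed → timestamp_complaint), and O(delete_deed) is already established, so O(timestamp_complaint).
Yet premise 4 is F(timestamp_complaint), i.e. O(not timestamp_complaint).
We now have both O(timestamp_complaint) and O(not timestamp_complaint) — timestamp_complaint is simultaneously obligatory and forbidden, violating the D-axiom.

Inconsistent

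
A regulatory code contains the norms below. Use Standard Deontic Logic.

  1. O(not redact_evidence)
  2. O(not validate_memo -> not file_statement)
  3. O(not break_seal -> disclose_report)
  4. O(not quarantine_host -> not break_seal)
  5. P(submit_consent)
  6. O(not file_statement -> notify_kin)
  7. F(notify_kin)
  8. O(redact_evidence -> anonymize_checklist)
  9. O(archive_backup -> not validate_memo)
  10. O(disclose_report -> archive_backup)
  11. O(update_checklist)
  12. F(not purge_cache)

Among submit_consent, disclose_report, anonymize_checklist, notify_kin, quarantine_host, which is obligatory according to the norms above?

quarantine_host

Premise 7, F(notify_kin), is equivalent to O(not notify_kin).
The contrapositive of premise 6 (O(not file_statement -> notify_kin)) is O(not notify_kin -> file_statement), and O(not notify_kin) is already established, so O(file_statement).
Premise 2 is O(not validate_memo -> not file_statement); contrapositively O(file_statement -> validate_memo). Since O(file_statement) holds, K gives O(validate_memo).
Premise 9, O(archive_backup -> not validate_memo), contraposes to O(validate_memo -> not archive_backup); with O(validate_memo) we get O(not archive_backup).
The contrapositive of premise 10 (O(disclose_report -> archive_backup)) is O(not archive_backup -> not disclose_report), and O(not archive_backup) is already established, so O(not disclose_report).
Premise 3 is O(not break_seal -> disclose_report); contrapositively O(not disclose_report -> break_seal). Since O(not disclose_report) holds, K gives O(break_seal).
Premise 4 is O(not quarantine_host -> not break_seal); contrapositively O(break_seal -> quarantine_host). Since O(break_seal) holds, K gives O(quarantine_host).
So O(quarantine_host) holds — quarantine_host is obligatory. None of the other listed options is made obligatory by any chain of premises.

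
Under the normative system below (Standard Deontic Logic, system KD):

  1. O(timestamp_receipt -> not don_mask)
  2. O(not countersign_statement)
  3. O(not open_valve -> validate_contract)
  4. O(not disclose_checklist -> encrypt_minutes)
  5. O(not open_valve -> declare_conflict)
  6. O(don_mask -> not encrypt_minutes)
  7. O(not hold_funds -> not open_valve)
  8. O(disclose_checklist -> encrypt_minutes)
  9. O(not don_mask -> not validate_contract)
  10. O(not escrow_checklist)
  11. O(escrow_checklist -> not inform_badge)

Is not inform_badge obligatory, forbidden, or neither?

Neither

Premise 11 is O(escrow_checklist -> not inform_badge), but O(escrow_checklist) is not derivable from the premises, so it does not yield O(not inform_badge).
No premise or chain of K-axiom applications forces O(not inform_badge), and none forces O(inform_badge). So not inform_badge is neither obligatory nor forbidden under these norms.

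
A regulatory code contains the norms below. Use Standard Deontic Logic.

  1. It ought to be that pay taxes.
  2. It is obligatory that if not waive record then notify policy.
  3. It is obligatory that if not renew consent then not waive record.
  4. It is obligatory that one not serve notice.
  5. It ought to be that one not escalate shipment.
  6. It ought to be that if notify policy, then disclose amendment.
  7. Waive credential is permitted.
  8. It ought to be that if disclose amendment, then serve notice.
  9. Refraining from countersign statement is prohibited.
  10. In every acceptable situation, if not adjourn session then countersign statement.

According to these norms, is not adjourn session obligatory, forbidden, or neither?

Neither

Premise 10 is O(¬adjourn_session → countersign_statement); even if O(countersign_statement) held, inferring O(¬adjourn_session) would be affirming the consequent — invalid.
No premise or chain of K-axiom applications forces O(¬adjourn_session), and none forces O(adjourn_session). So ¬adjourn_session is neither obligatory nor forbidden under these norms.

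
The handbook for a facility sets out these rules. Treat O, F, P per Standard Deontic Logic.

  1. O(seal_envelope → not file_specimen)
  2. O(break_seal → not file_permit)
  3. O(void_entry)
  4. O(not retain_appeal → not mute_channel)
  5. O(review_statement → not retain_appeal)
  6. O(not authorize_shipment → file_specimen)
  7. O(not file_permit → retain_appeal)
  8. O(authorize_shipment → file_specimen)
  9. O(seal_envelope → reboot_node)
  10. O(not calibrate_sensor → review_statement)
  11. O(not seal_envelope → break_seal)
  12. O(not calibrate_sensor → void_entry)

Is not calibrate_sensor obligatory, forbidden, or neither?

By case analysis on authorize_shipment: premise 8 gives O(authorize_shipment → file_specimen) and premise 6 gives O(not authorize_shipment → file_specimen), so O(file_specimen) either way.
The contrapositive of premise 1 (O(seal_envelope → not file_specimen)) is O(file_specimen → not seal_envelope), and O(file_specimen) is already established, so O(not seal_envelope).
With premise 11, O(not seal_envelope → break_seal), the K-axiom yields O(break_seal).
Premise 2 is O(break_seal → not file_permit); since O(break_seal), deontic closure gives O(not file_permit).
With premise 7, O(not file_permit → retain_appeal), the K-axiom yields O(retain_appeal).
Premise 5 is O(review_statement → not retain_appeal); contrapositively O(retain_appeal → not review_statement). Since O(retain_appeal) holds, K gives O(not review_statement).
Premise 10, O(not calibrate_sensor → review_statement), contraposes to O(not review_statement → calibrate_sensor); with O(not review_statement) we get O(calibrate_sensor).
Premises 3, 4, 9, 12 do not contribute to this derivation.
Thus O(calibrate_sensor), which is F(not calibrate_sensor): not calibrate_sensor is forbidden.

Forbidden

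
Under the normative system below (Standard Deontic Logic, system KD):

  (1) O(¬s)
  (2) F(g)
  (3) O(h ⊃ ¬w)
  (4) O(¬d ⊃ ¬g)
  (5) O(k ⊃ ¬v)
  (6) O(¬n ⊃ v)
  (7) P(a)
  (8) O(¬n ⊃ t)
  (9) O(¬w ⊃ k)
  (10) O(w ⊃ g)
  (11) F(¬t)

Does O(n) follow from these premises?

F(g) at premise 2 means O(¬g).
Premise 10, O(w ⊃ g), contraposes to O(¬g ⊃ ¬w); with O(¬g) we get O(¬w).
Premise 9 is O(¬w ⊃ k); since O(¬w), deontic closure gives O(k).
Applying K to premise 5 (O(k ⊃ ¬v)) and O(k) yields O(¬v).
Premise 6 is O(¬n ⊃ v); contrapositively O(¬v ⊃ n). Since O(¬v) holds, K gives O(n).
Premises 1, 3, 4, 7, 8, 11 do not contribute to this derivation.
So O(n) follows.

Yes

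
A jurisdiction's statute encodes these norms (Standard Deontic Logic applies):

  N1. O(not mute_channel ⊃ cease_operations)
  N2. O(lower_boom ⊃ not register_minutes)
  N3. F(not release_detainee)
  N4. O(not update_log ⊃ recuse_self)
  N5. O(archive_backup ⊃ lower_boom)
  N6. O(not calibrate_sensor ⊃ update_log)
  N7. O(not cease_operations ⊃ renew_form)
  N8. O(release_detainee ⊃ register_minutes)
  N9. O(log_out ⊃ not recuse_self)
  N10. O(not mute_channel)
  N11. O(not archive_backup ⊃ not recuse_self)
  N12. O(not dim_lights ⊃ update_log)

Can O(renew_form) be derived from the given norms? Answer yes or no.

Premise 7 is O(not cease_operations ⊃ renew_form), but O(not cease_operations) is not derivable from the premises, so it does not yield O(renew_form).
No other premise forces O(renew_form). An ideal world satisfying every premise can still have renew_form false, so O(renew_form) is not derivable.

No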